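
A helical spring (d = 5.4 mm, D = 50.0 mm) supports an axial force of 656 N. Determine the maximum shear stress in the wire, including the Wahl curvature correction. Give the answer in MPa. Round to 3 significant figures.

614 MPa

Spring index C = D/d = 50.0/5.4 = 9.2593
K_W = (4C−1)/(4C−4) + 0.615/C = 36.037/33.037 + 0.0664 = 1.1572
τ₀ = 8FD/(πd³) = 8·656·50.0/(π·5.4³) = 262400/494.69 = 530.44 MPa
τ_max = K·τ₀ = 1.1572 × 530.44 = 613.83 MPa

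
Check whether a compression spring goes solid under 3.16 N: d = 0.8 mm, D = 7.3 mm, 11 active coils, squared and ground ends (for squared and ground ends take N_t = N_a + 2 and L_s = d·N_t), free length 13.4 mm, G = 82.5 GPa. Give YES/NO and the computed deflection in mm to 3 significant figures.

YES, δ = 3.20 mm

k = Gd⁴/(8D³N_a) = (82.5×10³)(0.8⁴)/(8·7.3³·11) = 0.9871 N/mm
N_t = 13; L_s = 0.8·13 = 10.4 mm; δ_solid = L₀ − L_s = 13.4 − 10.4 = 3 mm
δ = F/k = 3.16/0.9871 = 3.2013 mm
δ ≥ δ_solid → spring goes solid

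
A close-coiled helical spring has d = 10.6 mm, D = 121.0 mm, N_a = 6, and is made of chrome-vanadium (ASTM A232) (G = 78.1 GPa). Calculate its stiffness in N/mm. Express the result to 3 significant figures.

k = Gd⁴/(8D³N_a) = (78.1×10³ × 10.6⁴) / (8 × 121.0³ × 6)
  = 9.85995e+08 / 8.50349e+07 = 11.595 N/mm

11.6 N/mm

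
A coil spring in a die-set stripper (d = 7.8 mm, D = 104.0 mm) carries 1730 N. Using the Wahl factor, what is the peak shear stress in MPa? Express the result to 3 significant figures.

Spring index C = D/d = 104.0/7.8 = 13.3333
K_W = (4C−1)/(4C−4) + 0.615/C = 52.333/49.333 + 0.0461 = 1.1069
τ₀ = 8FD/(πd³) = 8·1730·104.0/(π·7.8³) = 1.43936e+06/1490.8 = 965.46 MPa
τ_max = K·τ₀ = 1.1069 × 965.46 = 1068.7 MPa

1070 MPa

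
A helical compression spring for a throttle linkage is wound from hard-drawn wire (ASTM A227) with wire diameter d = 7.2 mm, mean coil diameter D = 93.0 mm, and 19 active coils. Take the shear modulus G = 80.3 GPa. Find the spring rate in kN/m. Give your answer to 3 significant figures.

1.77 kN/m

k = Gd⁴/(8D³N_a) = (80.3×10³ × 7.2⁴) / (8 × 93.0³ × 19)
  = 2.15797e+08 / 1.22262e+08 = 1.765 N/mm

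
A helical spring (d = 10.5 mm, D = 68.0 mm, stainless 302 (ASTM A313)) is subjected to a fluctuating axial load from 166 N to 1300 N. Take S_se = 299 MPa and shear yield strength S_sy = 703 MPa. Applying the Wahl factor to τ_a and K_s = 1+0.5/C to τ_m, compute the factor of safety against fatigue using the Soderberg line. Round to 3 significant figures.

C = D/d = 68.0/10.5 = 6.4762; K_W = (4C−1)/(4C−4)+0.615/C = 1.2319; K_s = 1+0.5/C = 1.0772
F_a = (F_max−F_min)/2 = 567 N; F_m = (F_max+F_min)/2 = 733 N
τ_a = K_W·8F_aD/(πd³) = 1.2319 × 84.813 = 104.48 MPa
τ_m = K_s·8F_mD/(πd³) = 1.0772 × 109.64 = 118.11 MPa
Soderberg: 1/n_f = τ_a/S_se + τ_m/S_sy = 104.48/299 + 118.11/703 = 0.34944 + 0.16801 = 0.51745
n_f = 1/0.51745 = 1.933

1.93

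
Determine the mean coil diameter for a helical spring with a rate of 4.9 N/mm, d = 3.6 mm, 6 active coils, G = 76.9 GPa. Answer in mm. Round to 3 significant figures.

D = (Gd⁴/(8N_a·k))^(1/3) = (76.9×10³·3.6⁴/(8·6·4.9))^(1/3)
  = (54916)^(1/3) = 38.0102 mm

38.0 mm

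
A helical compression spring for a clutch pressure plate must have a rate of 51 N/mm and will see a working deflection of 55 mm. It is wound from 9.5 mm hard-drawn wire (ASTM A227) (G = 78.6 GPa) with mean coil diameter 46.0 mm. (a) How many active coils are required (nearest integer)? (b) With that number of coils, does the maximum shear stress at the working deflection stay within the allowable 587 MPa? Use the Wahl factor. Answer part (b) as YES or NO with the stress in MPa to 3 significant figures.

(a) 16 coils; (b) YES, τ_max = 511 MPa

N_a = Gd⁴/(8D³k) = (78.6×10³)(9.5⁴)/(8·46.0³·51) = 16.12 → N_a = 16
Actual rate k = Gd⁴/(8D³·16) = 51.385 N/mm
Working load F = kδ = 51.385·55 = 2826.2 N
C = 46.0/9.5 = 4.8421; K_W = (4C−1)/(4C−4)+0.615/C = 1.3222
τ_max = K_W·8FD/(πd³) = 1.3222·386.12 = 510.54 MPa
τ_max ≤ 587 MPa → acceptable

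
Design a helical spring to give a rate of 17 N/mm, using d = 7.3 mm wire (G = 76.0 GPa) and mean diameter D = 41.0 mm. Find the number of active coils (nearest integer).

23

N_a = Gd⁴/(8D³k) = (76.0×10³ × 7.3⁴)/(8 × 41.0³ × 17)
    = 2.15827e+08 / 9.37326e+06 = 23.03 → 23 coils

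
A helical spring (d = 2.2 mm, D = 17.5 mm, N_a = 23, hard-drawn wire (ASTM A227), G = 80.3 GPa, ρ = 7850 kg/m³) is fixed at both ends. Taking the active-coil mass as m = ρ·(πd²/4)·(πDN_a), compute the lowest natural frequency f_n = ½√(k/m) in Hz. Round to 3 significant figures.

112 Hz

k = Gd⁴/(8D³N_a) = (80.3×10³)(2.2⁴)/(8·17.5³·23) = 1.9075 N/mm = 1907.5 N/m
Wire length L = πDN_a = π·17.5·23 = 1264.5 mm
m = ρ·(πd²/4)·L = 7850 × 3.8013×10⁻⁶ m² × 1.2645 m = 0.037733 kg
f_n = ½√(k/m) = 0.5·√(1907.5/0.037733) = 0.5·√(50554) = 112.42 Hz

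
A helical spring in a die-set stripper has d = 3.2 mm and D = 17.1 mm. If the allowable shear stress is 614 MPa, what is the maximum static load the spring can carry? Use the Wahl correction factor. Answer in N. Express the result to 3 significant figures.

C = D/d = 17.1/3.2 = 5.3438
K_W = (4C−1)/(4C−4) + 0.615/C = 20.375/17.375 + 0.1151 = 1.2877
τ_max = K·8FD/(πd³) → F_max = τ_allow·πd³/(8DK)
F_max = 614·π·3.2³/(8·17.1·1.2877) = 63207/176.16 = 358.8 N

359 N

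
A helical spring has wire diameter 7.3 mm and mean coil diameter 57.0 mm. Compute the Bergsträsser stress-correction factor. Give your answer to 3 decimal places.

1.177

C = D/d = 57.0/7.3 = 7.8082
K_B = (4C+2)/(4C−3) = 33.233/28.233 = 1.1771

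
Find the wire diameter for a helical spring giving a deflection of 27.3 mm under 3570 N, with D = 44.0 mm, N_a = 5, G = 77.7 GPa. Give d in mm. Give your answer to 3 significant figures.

8.70 mm

Required rate k = F/δ = 3570/27.3 = 130.77 N/mm
d = (8D³N_a·k / G)^(1/4) = (8·44.0³·5·130.77 / (77.7×10³))^0.25
  = (5734.6)^0.25 = 8.7021 mm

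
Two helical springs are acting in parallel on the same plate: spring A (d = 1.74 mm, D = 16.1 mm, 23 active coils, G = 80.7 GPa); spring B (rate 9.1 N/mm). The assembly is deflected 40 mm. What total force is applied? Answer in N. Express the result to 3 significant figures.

k_A = Gd⁴/(8D³N_a) = (80.7×10³)(1.74⁴)/(8·16.1³·23) = 0.96333 N/mm
Parallel: k_eq = 0.96333 + 9.1 = 10.063 N/mm
F = k_eq·δ = 10.063·40 = 402.53 N

403 N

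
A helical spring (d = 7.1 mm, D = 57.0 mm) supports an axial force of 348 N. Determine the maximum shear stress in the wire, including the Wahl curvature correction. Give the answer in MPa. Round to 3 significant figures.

Spring index C = D/d = 57.0/7.1 = 8.0282
K_W = (4C−1)/(4C−4) + 0.615/C = 31.113/28.113 + 0.0766 = 1.1833
τ₀ = 8FD/(πd³) = 8·348·57.0/(π·7.1³) = 158688/1124.4 = 141.13 MPa
τ_max = K·τ₀ = 1.1833 × 141.13 = 167 MPa

167 MPa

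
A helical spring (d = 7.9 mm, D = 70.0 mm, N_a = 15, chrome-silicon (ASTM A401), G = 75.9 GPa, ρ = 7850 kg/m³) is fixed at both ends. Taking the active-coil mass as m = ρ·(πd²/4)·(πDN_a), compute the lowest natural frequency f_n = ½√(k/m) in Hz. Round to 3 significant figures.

37.6 Hz

k = Gd⁴/(8D³N_a) = (75.9×10³)(7.9⁴)/(8·70.0³·15) = 7.1825 N/mm = 7182.5 N/m
Wire length L = πDN_a = π·70.0·15 = 3298.7 mm
m = ρ·(πd²/4)·L = 7850 × 49.017×10⁻⁶ m² × 3.2987 m = 1.2693 kg
f_n = ½√(k/m) = 0.5·√(7182.5/1.2693) = 0.5·√(5658.8) = 37.612 Hz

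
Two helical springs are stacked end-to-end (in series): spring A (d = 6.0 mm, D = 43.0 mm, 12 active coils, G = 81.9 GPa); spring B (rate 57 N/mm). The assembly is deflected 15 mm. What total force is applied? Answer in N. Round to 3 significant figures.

k_A = Gd⁴/(8D³N_a) = (81.9×10³)(6.0⁴)/(8·43.0³·12) = 13.906 N/mm
Series: 1/k_eq = 1/13.906 + 1/57 = 0.089454; k_eq = 11.179 N/mm
F = k_eq·δ = 11.179·15 = 167.68 N

168 N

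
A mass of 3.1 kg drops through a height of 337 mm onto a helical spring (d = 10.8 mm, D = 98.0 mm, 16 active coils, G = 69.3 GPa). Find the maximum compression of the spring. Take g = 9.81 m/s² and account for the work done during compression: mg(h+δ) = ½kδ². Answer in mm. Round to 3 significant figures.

k = Gd⁴/(8D³N_a) = (69.3×10³)(10.8⁴)/(8·98.0³·16) = 7.826 N/mm
W = mg = 3.1 × 9.81 = 30.411 N
½kδ² − Wδ − Wh = 0 → δ = (W + √(W² + 2kWh))/k
δ = (30.411 + √(924.83 + 160410))/7.826 = (30.411 + 401.66)/7.826 = 55.21 mm

55.2 mm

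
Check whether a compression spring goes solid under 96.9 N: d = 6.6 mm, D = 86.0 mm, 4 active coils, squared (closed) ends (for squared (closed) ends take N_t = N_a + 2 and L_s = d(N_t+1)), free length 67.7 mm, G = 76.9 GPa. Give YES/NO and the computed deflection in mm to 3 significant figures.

NO, δ = 13.5 mm

k = Gd⁴/(8D³N_a) = (76.9×10³)(6.6⁴)/(8·86.0³·4) = 7.169 N/mm
N_t = 6; L_s = 6.6·7 = 46.2 mm; δ_solid = L₀ − L_s = 67.7 − 46.2 = 21.5 mm
δ = F/k = 96.9/7.169 = 13.517 mm
δ < δ_solid → spring does not go solid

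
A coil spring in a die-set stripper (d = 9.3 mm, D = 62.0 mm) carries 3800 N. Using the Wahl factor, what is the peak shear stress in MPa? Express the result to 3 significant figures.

913 MPa

Spring index C = D/d = 62.0/9.3 = 6.6667
K_W = (4C−1)/(4C−4) + 0.615/C = 25.667/22.667 + 0.0923 = 1.2246
τ₀ = 8FD/(πd³) = 8·3800·62.0/(π·9.3³) = 1.8848e+06/2527 = 745.88 MPa
τ_max = K·τ₀ = 1.2246 × 745.88 = 913.4 MPa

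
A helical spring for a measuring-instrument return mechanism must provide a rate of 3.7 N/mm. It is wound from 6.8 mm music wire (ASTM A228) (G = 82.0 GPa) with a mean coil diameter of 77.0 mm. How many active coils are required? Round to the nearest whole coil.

13

N_a = Gd⁴/(8D³k) = (82.0×10³ × 6.8⁴)/(8 × 77.0³ × 3.7)
    = 1.75327e+08 / 1.35134e+07 = 12.97 → 13 coils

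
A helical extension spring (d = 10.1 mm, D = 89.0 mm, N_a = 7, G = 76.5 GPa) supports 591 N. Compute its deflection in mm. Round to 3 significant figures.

k = Gd⁴/(8D³N_a) = (76.5×10³)(10.1⁴)/(8·89.0³·7) = 20.165 N/mm
δ = F/k = 591 / 20.165 = 29.309 mm

29.3 mm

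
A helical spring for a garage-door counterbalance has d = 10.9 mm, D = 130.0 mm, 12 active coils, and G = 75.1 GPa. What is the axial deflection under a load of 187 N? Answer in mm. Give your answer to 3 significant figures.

k = Gd⁴/(8D³N_a) = (75.1×10³)(10.9⁴)/(8·130.0³·12) = 5.0263 N/mm
δ = F/k = 187 / 5.0263 = 37.205 mm

37.2 mm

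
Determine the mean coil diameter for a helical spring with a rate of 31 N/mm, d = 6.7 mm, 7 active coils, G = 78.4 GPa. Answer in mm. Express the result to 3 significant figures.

45.0 mm

D = (Gd⁴/(8N_a·k))^(1/3) = (78.4×10³·6.7⁴/(8·7·31))^(1/3)
  = (91005.1)^(1/3) = 44.9802 mm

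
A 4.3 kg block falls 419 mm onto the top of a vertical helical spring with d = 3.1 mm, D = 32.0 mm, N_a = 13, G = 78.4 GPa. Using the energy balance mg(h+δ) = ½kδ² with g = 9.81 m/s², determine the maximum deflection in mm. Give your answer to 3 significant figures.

150 mm

k = Gd⁴/(8D³N_a) = (78.4×10³)(3.1⁴)/(8·32.0³·13) = 2.1246 N/mm
W = mg = 4.3 × 9.81 = 42.183 N
½kδ² − Wδ − Wh = 0 → δ = (W + √(W² + 2kWh))/k
δ = (42.183 + √(1779.4 + 75103.7))/2.1246 = (42.183 + 277.28)/2.1246 = 150.36 mm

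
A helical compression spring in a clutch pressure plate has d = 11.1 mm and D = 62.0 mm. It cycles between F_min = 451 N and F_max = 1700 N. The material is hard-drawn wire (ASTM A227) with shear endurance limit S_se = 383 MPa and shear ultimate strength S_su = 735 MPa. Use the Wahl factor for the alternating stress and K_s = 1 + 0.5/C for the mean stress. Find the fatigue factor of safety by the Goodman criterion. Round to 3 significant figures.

2.36

C = D/d = 62.0/11.1 = 5.5856; K_W = (4C−1)/(4C−4)+0.615/C = 1.2737; K_s = 1+0.5/C = 1.0895
F_a = (F_max−F_min)/2 = 624.5 N; F_m = (F_max+F_min)/2 = 1075.5 N
τ_a = K_W·8F_aD/(πd³) = 1.2737 × 72.093 = 91.822 MPa
τ_m = K_s·8F_mD/(πd³) = 1.0895 × 124.16 = 135.27 MPa
Goodman: 1/n_f = τ_a/S_se + τ_m/S_su = 91.822/383 + 135.27/735 = 0.23975 + 0.18404 = 0.42379
n_f = 1/0.42379 = 2.36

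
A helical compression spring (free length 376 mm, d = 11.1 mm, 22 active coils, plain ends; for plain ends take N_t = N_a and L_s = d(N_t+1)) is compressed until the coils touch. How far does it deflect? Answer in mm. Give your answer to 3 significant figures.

121 mm

N_t = 22; L_s = 11.1·23 = 255.3 mm
δ_solid = L₀ − L_s = 376 − 255.3 = 120.7 mm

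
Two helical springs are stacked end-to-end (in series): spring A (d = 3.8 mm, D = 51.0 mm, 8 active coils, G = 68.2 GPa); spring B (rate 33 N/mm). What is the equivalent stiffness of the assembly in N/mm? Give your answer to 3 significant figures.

k_A = Gd⁴/(8D³N_a) = (68.2×10³)(3.8⁴)/(8·51.0³·8) = 1.6751 N/mm
Series: 1/k_eq = 1/1.6751 + 1/33 = 0.6273; k_eq = 1.5941 N/mm

1.59 N/mm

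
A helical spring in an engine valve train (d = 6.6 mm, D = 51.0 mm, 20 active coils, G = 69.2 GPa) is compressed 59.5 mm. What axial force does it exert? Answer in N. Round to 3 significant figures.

368 N

k = Gd⁴/(8D³N_a) = (69.2×10³)(6.6⁴)/(8·51.0³·20) = 6.1866 N/mm
F = k·δ = 6.1866 × 59.5 = 368.1 N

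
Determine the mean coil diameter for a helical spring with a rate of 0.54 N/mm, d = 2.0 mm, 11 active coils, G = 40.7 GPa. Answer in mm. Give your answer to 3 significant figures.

D = (Gd⁴/(8N_a·k))^(1/3) = (40.7×10³·2.0⁴/(8·11·0.54))^(1/3)
  = (13703.7)^(1/3) = 23.9302 mm

23.9 mm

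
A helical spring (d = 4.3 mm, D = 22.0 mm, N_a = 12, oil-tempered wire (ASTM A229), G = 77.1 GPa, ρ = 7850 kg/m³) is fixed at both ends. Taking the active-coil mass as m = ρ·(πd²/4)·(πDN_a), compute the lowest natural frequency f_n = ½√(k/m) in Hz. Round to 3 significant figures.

k = Gd⁴/(8D³N_a) = (77.1×10³)(4.3⁴)/(8·22.0³·12) = 25.786 N/mm = 25786 N/m
Wire length L = πDN_a = π·22.0·12 = 829.38 mm
m = ρ·(πd²/4)·L = 7850 × 14.522×10⁻⁶ m² × 0.82938 m = 0.094548 kg
f_n = ½√(k/m) = 0.5·√(25786/0.094548) = 0.5·√(2.7273e+05) = 261.12 Hz

261 Hz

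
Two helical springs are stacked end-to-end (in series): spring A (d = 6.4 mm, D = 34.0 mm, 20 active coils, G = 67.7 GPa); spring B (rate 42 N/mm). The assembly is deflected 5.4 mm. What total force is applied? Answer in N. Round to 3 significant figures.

68.2 N

k_A = Gd⁴/(8D³N_a) = (67.7×10³)(6.4⁴)/(8·34.0³·20) = 18.061 N/mm
Series: 1/k_eq = 1/18.061 + 1/42 = 0.079176; k_eq = 12.63 N/mm
F = k_eq·δ = 12.63·5.4 = 68.202 N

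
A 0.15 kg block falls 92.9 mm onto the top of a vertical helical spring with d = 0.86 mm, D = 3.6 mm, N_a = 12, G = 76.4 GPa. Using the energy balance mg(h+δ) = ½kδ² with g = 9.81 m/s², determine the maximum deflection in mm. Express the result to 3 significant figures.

5.57 mm

k = Gd⁴/(8D³N_a) = (76.4×10³)(0.86⁴)/(8·3.6³·12) = 9.3306 N/mm
W = mg = 0.15 × 9.81 = 1.4715 N
½kδ² − Wδ − Wh = 0 → δ = (W + √(W² + 2kWh))/k
δ = (1.4715 + √(2.1653 + 2551.02))/9.3306 = (1.4715 + 50.529)/9.3306 = 5.5731 mm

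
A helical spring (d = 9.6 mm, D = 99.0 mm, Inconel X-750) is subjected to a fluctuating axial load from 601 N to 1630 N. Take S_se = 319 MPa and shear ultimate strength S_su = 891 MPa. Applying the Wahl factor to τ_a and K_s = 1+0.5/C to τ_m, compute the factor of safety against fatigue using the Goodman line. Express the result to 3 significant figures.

C = D/d = 99.0/9.6 = 10.3125; K_W = (4C−1)/(4C−4)+0.615/C = 1.1402; K_s = 1+0.5/C = 1.0485
F_a = (F_max−F_min)/2 = 514.5 N; F_m = (F_max+F_min)/2 = 1115.5 N
τ_a = K_W·8F_aD/(πd³) = 1.1402 × 146.6 = 167.15 MPa
τ_m = K_s·8F_mD/(πd³) = 1.0485 × 317.86 = 333.27 MPa
Goodman: 1/n_f = τ_a/S_se + τ_m/S_su = 167.15/319 + 333.27/891 = 0.52400 + 0.37404 = 0.89803
n_f = 1/0.89803 = 1.114

1.11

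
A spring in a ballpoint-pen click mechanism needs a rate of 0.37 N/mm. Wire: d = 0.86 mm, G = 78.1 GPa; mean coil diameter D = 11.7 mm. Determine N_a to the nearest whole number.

9

N_a = Gd⁴/(8D³k) = (78.1×10³ × 0.86⁴)/(8 × 11.7³ × 0.37)
    = 42721.3 / 4740.77 = 9.011 → 9 coils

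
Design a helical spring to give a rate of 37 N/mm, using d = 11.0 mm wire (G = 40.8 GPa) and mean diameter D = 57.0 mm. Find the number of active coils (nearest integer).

N_a = Gd⁴/(8D³k) = (40.8×10³ × 11.0⁴)/(8 × 57.0³ × 37)
    = 5.97353e+08 / 5.48171e+07 = 10.9 → 11 coils

11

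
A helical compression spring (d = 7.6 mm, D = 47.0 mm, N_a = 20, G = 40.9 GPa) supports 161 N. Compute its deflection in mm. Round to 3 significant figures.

19.6 mm

k = Gd⁴/(8D³N_a) = (40.9×10³)(7.6⁴)/(8·47.0³·20) = 8.2142 N/mm
δ = F/k = 161 / 8.2142 = 19.6 mm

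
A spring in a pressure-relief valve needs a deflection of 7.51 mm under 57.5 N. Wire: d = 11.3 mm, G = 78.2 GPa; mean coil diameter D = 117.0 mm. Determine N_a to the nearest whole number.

Required rate k = F/δ = 57.5/7.51 = 7.6565 N/mm
N_a = Gd⁴/(8D³k) = (78.2×10³ × 11.3⁴)/(8 × 117.0³ × 7.6565)
    = 1.27503e+09 / 9.81015e+07 = 13 → 13 coils

13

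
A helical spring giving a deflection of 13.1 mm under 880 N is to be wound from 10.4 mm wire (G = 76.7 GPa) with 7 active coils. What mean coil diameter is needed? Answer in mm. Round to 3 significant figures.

62.0 mm

Required rate k = F/δ = 880/13.1 = 67.176 N/mm
D = (Gd⁴/(8N_a·k))^(1/3) = (76.7×10³·10.4⁴/(8·7·67.176))^(1/3)
  = (238522)^(1/3) = 62.0169 mm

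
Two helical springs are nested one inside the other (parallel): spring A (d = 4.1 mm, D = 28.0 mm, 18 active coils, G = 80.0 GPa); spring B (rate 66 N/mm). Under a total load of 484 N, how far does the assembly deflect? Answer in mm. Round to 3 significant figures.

6.62 mm

k_A = Gd⁴/(8D³N_a) = (80.0×10³)(4.1⁴)/(8·28.0³·18) = 7.1514 N/mm
Parallel: k_eq = 7.1514 + 66 = 73.151 N/mm
δ = F/k_eq = 484/73.151 = 6.6164 mm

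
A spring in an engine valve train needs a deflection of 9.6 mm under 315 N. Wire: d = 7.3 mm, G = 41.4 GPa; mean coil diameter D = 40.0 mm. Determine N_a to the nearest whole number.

Required rate k = F/δ = 315/9.6 = 32.812 N/mm
N_a = Gd⁴/(8D³k) = (41.4×10³ × 7.3⁴)/(8 × 40.0³ × 32.812)
    = 1.17569e+08 / 1.68e+07 = 6.998 → 7 coils

7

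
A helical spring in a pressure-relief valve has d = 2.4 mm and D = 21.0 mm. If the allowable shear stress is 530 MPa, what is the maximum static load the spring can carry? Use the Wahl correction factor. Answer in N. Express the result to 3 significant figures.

117 N

C = D/d = 21.0/2.4 = 8.7500
K_W = (4C−1)/(4C−4) + 0.615/C = 34.000/31.000 + 0.0703 = 1.1671
τ_max = K·8FD/(πd³) → F_max = τ_allow·πd³/(8DK)
F_max = 530·π·2.4³/(8·21.0·1.1671) = 23018/196.07 = 117.4 N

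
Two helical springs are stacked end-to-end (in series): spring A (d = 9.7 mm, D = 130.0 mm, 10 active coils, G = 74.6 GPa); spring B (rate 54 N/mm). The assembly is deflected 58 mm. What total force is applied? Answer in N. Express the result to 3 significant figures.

204 N

k_A = Gd⁴/(8D³N_a) = (74.6×10³)(9.7⁴)/(8·130.0³·10) = 3.7576 N/mm
Series: 1/k_eq = 1/3.7576 + 1/54 = 0.28465; k_eq = 3.5131 N/mm
F = k_eq·δ = 3.5131·58 = 203.76 N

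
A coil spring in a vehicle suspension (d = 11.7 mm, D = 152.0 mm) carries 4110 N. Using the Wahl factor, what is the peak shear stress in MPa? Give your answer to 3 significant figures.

1100 MPa

Spring index C = D/d = 152.0/11.7 = 12.9915
K_W = (4C−1)/(4C−4) + 0.615/C = 50.966/47.966 + 0.0473 = 1.1099
τ₀ = 8FD/(πd³) = 8·4110·152.0/(π·11.7³) = 4.99776e+06/5031.6 = 993.27 MPa
τ_max = K·τ₀ = 1.1099 × 993.27 = 1102.4 MPa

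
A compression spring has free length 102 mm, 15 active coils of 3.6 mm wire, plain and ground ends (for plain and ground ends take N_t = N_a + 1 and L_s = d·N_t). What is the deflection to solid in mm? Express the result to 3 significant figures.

N_t = 16; L_s = 3.6·16 = 57.6 mm
δ_solid = L₀ − L_s = 102 − 57.6 = 44.4 mm

44.4 mm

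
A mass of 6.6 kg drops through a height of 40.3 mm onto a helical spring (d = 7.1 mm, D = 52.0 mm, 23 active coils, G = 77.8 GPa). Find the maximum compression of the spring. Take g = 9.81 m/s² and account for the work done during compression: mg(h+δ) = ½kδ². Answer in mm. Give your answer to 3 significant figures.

k = Gd⁴/(8D³N_a) = (77.8×10³)(7.1⁴)/(8·52.0³·23) = 7.6416 N/mm
W = mg = 6.6 × 9.81 = 64.746 N
½kδ² − Wδ − Wh = 0 → δ = (W + √(W² + 2kWh))/k
δ = (64.746 + √(4192 + 39878))/7.6416 = (64.746 + 209.93)/7.6416 = 35.945 mm

35.9 mm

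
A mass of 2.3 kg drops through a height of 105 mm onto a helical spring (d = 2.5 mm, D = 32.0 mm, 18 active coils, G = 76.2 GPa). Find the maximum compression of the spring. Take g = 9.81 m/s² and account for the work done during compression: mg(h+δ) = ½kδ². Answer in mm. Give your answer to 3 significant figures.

k = Gd⁴/(8D³N_a) = (76.2×10³)(2.5⁴)/(8·32.0³·18) = 0.63082 N/mm
W = mg = 2.3 × 9.81 = 22.563 N
½kδ² − Wδ − Wh = 0 → δ = (W + √(W² + 2kWh))/k
δ = (22.563 + √(509.09 + 2988.95))/0.63082 = (22.563 + 59.144)/0.63082 = 129.53 mm

130 mm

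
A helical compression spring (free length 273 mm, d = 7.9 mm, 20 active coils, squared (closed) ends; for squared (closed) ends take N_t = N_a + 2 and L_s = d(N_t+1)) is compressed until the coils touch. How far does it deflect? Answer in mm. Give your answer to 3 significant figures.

N_t = 22; L_s = 7.9·23 = 181.7 mm
δ_solid = L₀ − L_s = 273 − 181.7 = 91.3 mm

91.3 mm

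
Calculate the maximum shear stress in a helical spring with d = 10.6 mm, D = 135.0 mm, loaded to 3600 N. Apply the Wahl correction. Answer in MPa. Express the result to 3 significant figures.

Spring index C = D/d = 135.0/10.6 = 12.7358
K_W = (4C−1)/(4C−4) + 0.615/C = 49.943/46.943 + 0.0483 = 1.1122
τ₀ = 8FD/(πd³) = 8·3600·135.0/(π·10.6³) = 3.888e+06/3741.7 = 1039.1 MPa
τ_max = K·τ₀ = 1.1122 × 1039.1 = 1155.7 MPa

1160 MPa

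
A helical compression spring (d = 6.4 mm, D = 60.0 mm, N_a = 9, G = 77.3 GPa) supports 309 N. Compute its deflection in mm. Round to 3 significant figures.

k = Gd⁴/(8D³N_a) = (77.3×10³)(6.4⁴)/(8·60.0³·9) = 8.339 N/mm
δ = F/k = 309 / 8.339 = 37.055 mm

37.1 mm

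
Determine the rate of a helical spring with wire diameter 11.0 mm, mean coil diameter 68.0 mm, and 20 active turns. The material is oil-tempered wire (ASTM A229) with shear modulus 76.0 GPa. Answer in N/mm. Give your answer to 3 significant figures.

22.1 N/mm

k = Gd⁴/(8D³N_a) = (76.0×10³ × 11.0⁴) / (8 × 68.0³ × 20)
  = 1.11272e+09 / 5.03091e+07 = 22.118 N/mm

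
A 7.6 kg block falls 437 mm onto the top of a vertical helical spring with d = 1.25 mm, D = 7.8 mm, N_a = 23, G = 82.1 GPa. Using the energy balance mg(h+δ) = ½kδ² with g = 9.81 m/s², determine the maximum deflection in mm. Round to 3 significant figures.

204 mm

k = Gd⁴/(8D³N_a) = (82.1×10³)(1.25⁴)/(8·7.8³·23) = 2.2955 N/mm
W = mg = 7.6 × 9.81 = 74.556 N
½kδ² − Wδ − Wh = 0 → δ = (W + √(W² + 2kWh))/k
δ = (74.556 + √(5558.6 + 149581))/2.2955 = (74.556 + 393.88)/2.2955 = 204.06 mm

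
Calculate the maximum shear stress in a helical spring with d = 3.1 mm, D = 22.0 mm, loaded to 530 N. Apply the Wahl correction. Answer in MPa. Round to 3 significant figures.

1210 MPa

Spring index C = D/d = 22.0/3.1 = 7.0968
K_W = (4C−1)/(4C−4) + 0.615/C = 27.387/24.387 + 0.0867 = 1.2097
τ₀ = 8FD/(πd³) = 8·530·22.0/(π·3.1³) = 93280/93.591 = 996.68 MPa
τ_max = K·τ₀ = 1.2097 × 996.68 = 1205.7 MPa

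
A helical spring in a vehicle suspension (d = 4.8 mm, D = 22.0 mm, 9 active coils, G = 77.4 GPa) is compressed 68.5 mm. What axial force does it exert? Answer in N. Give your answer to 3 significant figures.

k = Gd⁴/(8D³N_a) = (77.4×10³)(4.8⁴)/(8·22.0³·9) = 53.593 N/mm
F = k·δ = 53.593 × 68.5 = 3671.1 N

3670 N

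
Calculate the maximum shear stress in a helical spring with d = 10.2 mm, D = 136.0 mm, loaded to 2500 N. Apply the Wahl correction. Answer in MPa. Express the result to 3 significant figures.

903 MPa

Spring index C = D/d = 136.0/10.2 = 13.3333
K_W = (4C−1)/(4C−4) + 0.615/C = 52.333/49.333 + 0.0461 = 1.1069
τ₀ = 8FD/(πd³) = 8·2500·136.0/(π·10.2³) = 2.72e+06/3333.9 = 815.87 MPa
τ_max = K·τ₀ = 1.1069 × 815.87 = 903.11 MPa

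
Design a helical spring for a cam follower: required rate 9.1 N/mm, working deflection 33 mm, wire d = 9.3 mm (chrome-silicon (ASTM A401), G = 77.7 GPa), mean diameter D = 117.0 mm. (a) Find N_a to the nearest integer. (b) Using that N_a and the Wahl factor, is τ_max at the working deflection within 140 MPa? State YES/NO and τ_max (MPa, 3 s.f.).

N_a = Gd⁴/(8D³k) = (77.7×10³)(9.3⁴)/(8·117.0³·9.1) = 4.985 → N_a = 5
Actual rate k = Gd⁴/(8D³·5) = 9.0727 N/mm
Working load F = kδ = 9.0727·33 = 299.4 N
C = 117.0/9.3 = 12.5806; K_W = (4C−1)/(4C−4)+0.615/C = 1.1136
τ_max = K_W·8FD/(πd³) = 1.1136·110.9 = 123.5 MPa
τ_max ≤ 140 MPa → acceptable

(a) 5 coils; (b) YES, τ_max = 124 MPa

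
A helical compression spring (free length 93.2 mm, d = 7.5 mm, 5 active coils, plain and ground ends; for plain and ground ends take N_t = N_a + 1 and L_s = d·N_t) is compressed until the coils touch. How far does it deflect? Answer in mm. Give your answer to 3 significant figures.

N_t = 6; L_s = 7.5·6 = 45 mm
δ_solid = L₀ − L_s = 93.2 − 45 = 48.2 mm

48.2 mm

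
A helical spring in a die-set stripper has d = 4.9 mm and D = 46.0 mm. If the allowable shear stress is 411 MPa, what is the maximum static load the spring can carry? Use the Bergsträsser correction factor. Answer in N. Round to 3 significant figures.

361 N

C = D/d = 46.0/4.9 = 9.3878
K_B = (4C+2)/(4C−3) = 39.551/34.551 = 1.1447
τ_max = K·8FD/(πd³) → F_max = τ_allow·πd³/(8DK)
F_max = 411·π·4.9³/(8·46.0·1.1447) = 1.5191e+05/421.25 = 360.61 N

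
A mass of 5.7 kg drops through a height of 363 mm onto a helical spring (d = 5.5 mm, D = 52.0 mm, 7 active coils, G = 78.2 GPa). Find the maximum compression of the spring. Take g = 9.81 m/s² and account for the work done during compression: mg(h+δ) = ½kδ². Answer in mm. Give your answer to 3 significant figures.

73.3 mm

k = Gd⁴/(8D³N_a) = (78.2×10³)(5.5⁴)/(8·52.0³·7) = 9.0878 N/mm
W = mg = 5.7 × 9.81 = 55.917 N
½kδ² − Wδ − Wh = 0 → δ = (W + √(W² + 2kWh))/k
δ = (55.917 + √(3126.7 + 368927))/9.0878 = (55.917 + 609.96)/9.0878 = 73.272 mm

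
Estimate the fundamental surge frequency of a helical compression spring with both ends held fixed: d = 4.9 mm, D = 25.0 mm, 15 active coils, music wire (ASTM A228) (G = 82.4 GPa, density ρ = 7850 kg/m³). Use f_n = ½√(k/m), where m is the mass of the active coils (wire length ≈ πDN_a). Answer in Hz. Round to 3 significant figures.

k = Gd⁴/(8D³N_a) = (82.4×10³)(4.9⁴)/(8·25.0³·15) = 25.334 N/mm = 25334 N/m
Wire length L = πDN_a = π·25.0·15 = 1178.1 mm
m = ρ·(πd²/4)·L = 7850 × 18.857×10⁻⁶ m² × 1.1781 m = 0.17439 kg
f_n = ½√(k/m) = 0.5·√(25334/0.17439) = 0.5·√(1.4527e+05) = 190.57 Hz

191 Hz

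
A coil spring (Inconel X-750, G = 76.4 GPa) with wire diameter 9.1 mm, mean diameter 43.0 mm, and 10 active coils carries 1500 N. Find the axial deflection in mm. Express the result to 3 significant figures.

18.2 mm

k = Gd⁴/(8D³N_a) = (76.4×10³)(9.1⁴)/(8·43.0³·10) = 82.369 N/mm
δ = F/k = 1500 / 82.369 = 18.211 mm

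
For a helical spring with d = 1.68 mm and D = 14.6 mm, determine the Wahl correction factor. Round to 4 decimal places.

C = D/d = 14.6/1.68 = 8.6905
K_W = (4C−1)/(4C−4) + 0.615/C = 33.762/30.762 + 0.0708 = 1.1683

1.1683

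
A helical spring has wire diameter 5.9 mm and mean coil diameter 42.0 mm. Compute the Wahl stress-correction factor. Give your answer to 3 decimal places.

1.209

C = D/d = 42.0/5.9 = 7.1186
K_W = (4C−1)/(4C−4) + 0.615/C = 27.475/24.475 + 0.0864 = 1.2090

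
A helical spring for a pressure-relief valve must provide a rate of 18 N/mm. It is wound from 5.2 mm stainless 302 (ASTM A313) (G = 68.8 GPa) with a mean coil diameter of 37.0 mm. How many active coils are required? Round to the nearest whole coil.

N_a = Gd⁴/(8D³k) = (68.8×10³ × 5.2⁴)/(8 × 37.0³ × 18)
    = 5.03039e+07 / 7.29403e+06 = 6.897 → 7 coils

7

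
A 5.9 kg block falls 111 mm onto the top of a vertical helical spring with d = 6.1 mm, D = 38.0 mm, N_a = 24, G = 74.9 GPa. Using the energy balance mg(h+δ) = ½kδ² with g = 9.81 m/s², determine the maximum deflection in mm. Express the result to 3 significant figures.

k = Gd⁴/(8D³N_a) = (74.9×10³)(6.1⁴)/(8·38.0³·24) = 9.8435 N/mm
W = mg = 5.9 × 9.81 = 57.879 N
½kδ² − Wδ − Wh = 0 → δ = (W + √(W² + 2kWh))/k
δ = (57.879 + √(3350 + 126480))/9.8435 = (57.879 + 360.32)/9.8435 = 42.485 mm

42.5 mm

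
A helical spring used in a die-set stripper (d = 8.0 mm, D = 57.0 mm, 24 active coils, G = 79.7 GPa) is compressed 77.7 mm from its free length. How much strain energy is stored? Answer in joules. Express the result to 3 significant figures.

k = Gd⁴/(8D³N_a) = (79.7×10³)(8.0⁴)/(8·57.0³·24) = 9.1811 N/mm
U = ½kδ² = 0.5 × 9.1811 × 77.7² = 27714 N·mm = 27.714 J

27.7 J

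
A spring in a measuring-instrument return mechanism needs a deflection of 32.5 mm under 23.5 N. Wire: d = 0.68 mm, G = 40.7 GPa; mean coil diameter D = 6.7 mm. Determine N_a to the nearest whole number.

5

Required rate k = F/δ = 23.5/32.5 = 0.72308 N/mm
N_a = Gd⁴/(8D³k) = (40.7×10³ × 0.68⁴)/(8 × 6.7³ × 0.72308)
    = 8702.22 / 1739.8 = 5.002 → 5 coils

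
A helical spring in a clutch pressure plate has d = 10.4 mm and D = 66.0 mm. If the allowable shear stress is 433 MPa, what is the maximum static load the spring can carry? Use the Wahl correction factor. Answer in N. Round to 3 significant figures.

2340 N

C = D/d = 66.0/10.4 = 6.3462
K_W = (4C−1)/(4C−4) + 0.615/C = 24.385/21.385 + 0.0969 = 1.2372
τ_max = K·8FD/(πd³) → F_max = τ_allow·πd³/(8DK)
F_max = 433·π·10.4³/(8·66.0·1.2372) = 1.5302e+06/653.24 = 2342.4 N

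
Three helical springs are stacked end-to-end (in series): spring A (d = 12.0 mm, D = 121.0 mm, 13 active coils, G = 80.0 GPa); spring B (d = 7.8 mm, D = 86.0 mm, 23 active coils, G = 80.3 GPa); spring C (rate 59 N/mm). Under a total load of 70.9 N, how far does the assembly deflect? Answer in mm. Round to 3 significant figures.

37.0 mm

k_A = Gd⁴/(8D³N_a) = (80.0×10³)(12.0⁴)/(8·121.0³·13) = 9.0038 N/mm
k_B = Gd⁴/(8D³N_a) = (80.3×10³)(7.8⁴)/(8·86.0³·23) = 2.5397 N/mm
Series: 1/k_eq = 1/9.0038 + 1/2.5397 + 1/59 = 0.52176; k_eq = 1.9166 N/mm
δ = F/k_eq = 70.9/1.9166 = 36.993 mm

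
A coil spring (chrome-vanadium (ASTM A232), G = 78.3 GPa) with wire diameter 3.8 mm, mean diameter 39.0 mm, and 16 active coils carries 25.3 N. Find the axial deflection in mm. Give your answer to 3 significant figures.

k = Gd⁴/(8D³N_a) = (78.3×10³)(3.8⁴)/(8·39.0³·16) = 2.1503 N/mm
δ = F/k = 25.3 / 2.1503 = 11.766 mm

11.8 mm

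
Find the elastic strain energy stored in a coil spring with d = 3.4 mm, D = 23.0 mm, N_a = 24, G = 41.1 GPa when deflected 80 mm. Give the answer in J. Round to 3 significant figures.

7.52 J

k = Gd⁴/(8D³N_a) = (41.1×10³)(3.4⁴)/(8·23.0³·24) = 2.3511 N/mm
U = ½kδ² = 0.5 × 2.3511 × 80² = 7523.5 N·mm = 7.5235 J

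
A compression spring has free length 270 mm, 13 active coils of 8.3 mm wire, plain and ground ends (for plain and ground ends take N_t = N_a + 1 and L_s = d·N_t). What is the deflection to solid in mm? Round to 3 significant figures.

N_t = 14; L_s = 8.3·14 = 116.2 mm
δ_solid = L₀ − L_s = 270 − 116.2 = 153.8 mm

154 mm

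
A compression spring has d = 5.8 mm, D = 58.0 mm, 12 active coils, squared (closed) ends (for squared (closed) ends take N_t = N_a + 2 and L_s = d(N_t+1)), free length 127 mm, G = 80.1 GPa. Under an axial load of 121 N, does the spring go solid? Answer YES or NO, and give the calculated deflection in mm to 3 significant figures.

NO, δ = 25.0 mm

k = Gd⁴/(8D³N_a) = (80.1×10³)(5.8⁴)/(8·58.0³·12) = 4.8394 N/mm
N_t = 14; L_s = 5.8·15 = 87 mm; δ_solid = L₀ − L_s = 127 − 87 = 40 mm
δ = F/k = 121/4.8394 = 25.003 mm
δ < δ_solid → spring does not go solid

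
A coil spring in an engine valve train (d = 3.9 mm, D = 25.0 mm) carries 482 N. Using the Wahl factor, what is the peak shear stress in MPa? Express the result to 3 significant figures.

Spring index C = D/d = 25.0/3.9 = 6.4103
K_W = (4C−1)/(4C−4) + 0.615/C = 24.641/21.641 + 0.0959 = 1.2346
τ₀ = 8FD/(πd³) = 8·482·25.0/(π·3.9³) = 96400/186.36 = 517.29 MPa
τ_max = K·τ₀ = 1.2346 × 517.29 = 638.63 MPa

639 MPa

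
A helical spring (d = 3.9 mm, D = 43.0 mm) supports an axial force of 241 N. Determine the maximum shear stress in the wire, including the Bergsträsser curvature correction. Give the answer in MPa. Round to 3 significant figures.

499 MPa

Spring index C = D/d = 43.0/3.9 = 11.0256
K_B = (4C+2)/(4C−3) = 46.103/41.103 = 1.1216
τ₀ = 8FD/(πd³) = 8·241·43.0/(π·3.9³) = 82904/186.36 = 444.87 MPa
τ_max = K·τ₀ = 1.1216 × 444.87 = 498.99 MPa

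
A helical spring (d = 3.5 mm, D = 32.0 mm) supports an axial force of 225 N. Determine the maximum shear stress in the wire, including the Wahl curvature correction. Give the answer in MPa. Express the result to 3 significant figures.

496 MPa

Spring index C = D/d = 32.0/3.5 = 9.1429
K_W = (4C−1)/(4C−4) + 0.615/C = 35.571/32.571 + 0.0673 = 1.1594
τ₀ = 8FD/(πd³) = 8·225·32.0/(π·3.5³) = 57600/134.7 = 427.63 MPa
τ_max = K·τ₀ = 1.1594 × 427.63 = 495.78 MPa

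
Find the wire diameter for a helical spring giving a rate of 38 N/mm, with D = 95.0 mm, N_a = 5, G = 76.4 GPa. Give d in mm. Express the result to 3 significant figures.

d = (8D³N_a·k / G)^(1/4) = (8·95.0³·5·38 / (76.4×10³))^0.25
  = (17058)^0.25 = 11.4283 mm

11.4 mm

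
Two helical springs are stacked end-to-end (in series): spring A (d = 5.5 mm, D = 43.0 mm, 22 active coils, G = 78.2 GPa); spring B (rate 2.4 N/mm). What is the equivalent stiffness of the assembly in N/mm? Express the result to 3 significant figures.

k_A = Gd⁴/(8D³N_a) = (78.2×10³)(5.5⁴)/(8·43.0³·22) = 5.1137 N/mm
Series: 1/k_eq = 1/5.1137 + 1/2.4 = 0.61222; k_eq = 1.6334 N/mm

1.63 N/mm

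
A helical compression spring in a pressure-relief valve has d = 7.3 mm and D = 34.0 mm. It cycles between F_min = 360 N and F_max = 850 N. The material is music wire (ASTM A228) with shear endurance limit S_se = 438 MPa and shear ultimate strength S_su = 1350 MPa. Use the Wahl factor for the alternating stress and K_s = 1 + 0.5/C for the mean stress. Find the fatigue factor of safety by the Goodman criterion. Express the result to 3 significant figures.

3.61

C = D/d = 34.0/7.3 = 4.6575; K_W = (4C−1)/(4C−4)+0.615/C = 1.3371; K_s = 1+0.5/C = 1.1074
F_a = (F_max−F_min)/2 = 245 N; F_m = (F_max+F_min)/2 = 605 N
τ_a = K_W·8F_aD/(πd³) = 1.3371 × 54.528 = 72.909 MPa
τ_m = K_s·8F_mD/(πd³) = 1.1074 × 134.65 = 149.1 MPa
Goodman: 1/n_f = τ_a/S_se + τ_m/S_su = 72.909/438 + 149.1/1350 = 0.16646 + 0.11045 = 0.27691
n_f = 1/0.27691 = 3.611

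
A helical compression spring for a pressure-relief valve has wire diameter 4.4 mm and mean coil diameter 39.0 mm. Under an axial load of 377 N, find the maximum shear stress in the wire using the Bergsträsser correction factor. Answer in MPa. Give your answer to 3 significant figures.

507 MPa

Spring index C = D/d = 39.0/4.4 = 8.8636
K_B = (4C+2)/(4C−3) = 37.455/32.455 = 1.1541
τ₀ = 8FD/(πd³) = 8·377·39.0/(π·4.4³) = 117624/267.61 = 439.53 MPa
τ_max = K·τ₀ = 1.1541 × 439.53 = 507.24 MPa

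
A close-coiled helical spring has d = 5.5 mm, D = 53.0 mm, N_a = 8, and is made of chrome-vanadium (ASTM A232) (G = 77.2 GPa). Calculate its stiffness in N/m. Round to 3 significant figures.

k = Gd⁴/(8D³N_a) = (77.2×10³ × 5.5⁴) / (8 × 53.0³ × 8)
  = 7.06428e+07 / 9.52813e+06 = 7.4141 N/mm = 7414.1 N/m

7410 N/m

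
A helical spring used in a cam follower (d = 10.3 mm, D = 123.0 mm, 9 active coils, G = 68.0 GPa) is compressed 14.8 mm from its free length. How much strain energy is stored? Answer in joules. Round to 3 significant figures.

k = Gd⁴/(8D³N_a) = (68.0×10³)(10.3⁴)/(8·123.0³·9) = 5.7123 N/mm
U = ½kδ² = 0.5 × 5.7123 × 14.8² = 625.61 N·mm = 0.62561 J

0.626 J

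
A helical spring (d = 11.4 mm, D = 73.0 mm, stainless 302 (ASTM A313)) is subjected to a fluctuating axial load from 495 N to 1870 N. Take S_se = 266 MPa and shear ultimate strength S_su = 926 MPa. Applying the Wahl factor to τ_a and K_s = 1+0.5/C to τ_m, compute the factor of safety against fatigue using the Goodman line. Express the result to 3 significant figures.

1.74

C = D/d = 73.0/11.4 = 6.4035; K_W = (4C−1)/(4C−4)+0.615/C = 1.2348; K_s = 1+0.5/C = 1.0781
F_a = (F_max−F_min)/2 = 687.5 N; F_m = (F_max+F_min)/2 = 1182.5 N
τ_a = K_W·8F_aD/(πd³) = 1.2348 × 86.262 = 106.52 MPa
τ_m = K_s·8F_mD/(πd³) = 1.0781 × 148.37 = 159.96 MPa
Goodman: 1/n_f = τ_a/S_se + τ_m/S_su = 106.52/266 + 159.96/926 = 0.40045 + 0.17274 = 0.57319
n_f = 1/0.57319 = 1.745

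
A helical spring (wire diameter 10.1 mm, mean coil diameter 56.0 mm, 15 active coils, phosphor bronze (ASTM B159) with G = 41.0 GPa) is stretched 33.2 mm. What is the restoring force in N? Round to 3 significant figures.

k = Gd⁴/(8D³N_a) = (41.0×10³)(10.1⁴)/(8·56.0³·15) = 20.245 N/mm
F = k·δ = 20.245 × 33.2 = 672.14 N

672 N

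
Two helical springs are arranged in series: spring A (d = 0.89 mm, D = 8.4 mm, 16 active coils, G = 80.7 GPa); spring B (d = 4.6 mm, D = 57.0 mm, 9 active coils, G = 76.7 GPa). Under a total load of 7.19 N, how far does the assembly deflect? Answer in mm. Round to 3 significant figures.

k_A = Gd⁴/(8D³N_a) = (80.7×10³)(0.89⁴)/(8·8.4³·16) = 0.6674 N/mm
k_B = Gd⁴/(8D³N_a) = (76.7×10³)(4.6⁴)/(8·57.0³·9) = 2.5755 N/mm
Series: 1/k_eq = 1/0.6674 + 1/2.5755 = 1.8866; k_eq = 0.53005 N/mm
δ = F/k_eq = 7.19/0.53005 = 13.565 mm

13.6 mm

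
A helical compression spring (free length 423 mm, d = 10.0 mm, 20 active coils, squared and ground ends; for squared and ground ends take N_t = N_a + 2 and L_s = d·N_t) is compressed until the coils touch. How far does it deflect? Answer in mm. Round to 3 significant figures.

203 mm

N_t = 22; L_s = 10.0·22 = 220 mm
δ_solid = L₀ − L_s = 423 − 220 = 203 mm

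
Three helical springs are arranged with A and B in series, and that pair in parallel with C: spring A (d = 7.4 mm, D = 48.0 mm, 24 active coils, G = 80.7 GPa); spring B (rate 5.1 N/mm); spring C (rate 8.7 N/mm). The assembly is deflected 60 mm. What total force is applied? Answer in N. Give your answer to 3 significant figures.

k_A = Gd⁴/(8D³N_a) = (80.7×10³)(7.4⁴)/(8·48.0³·24) = 11.397 N/mm
Springs A,B series: k_AB = 1/(1/11.397+1/5.1) = 3.5233 N/mm; parallel with C: k_eq = 3.5233+8.7 = 12.223 N/mm
F = k_eq·δ = 12.223·60 = 733.4 N

733 N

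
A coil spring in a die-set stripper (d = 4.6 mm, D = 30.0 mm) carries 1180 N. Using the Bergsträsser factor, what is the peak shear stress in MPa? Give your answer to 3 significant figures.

1130 MPa

Spring index C = D/d = 30.0/4.6 = 6.5217
K_B = (4C+2)/(4C−3) = 28.087/23.087 = 1.2166
τ₀ = 8FD/(πd³) = 8·1180·30.0/(π·4.6³) = 283200/305.79 = 926.13 MPa
τ_max = K·τ₀ = 1.2166 × 926.13 = 1126.7 MPa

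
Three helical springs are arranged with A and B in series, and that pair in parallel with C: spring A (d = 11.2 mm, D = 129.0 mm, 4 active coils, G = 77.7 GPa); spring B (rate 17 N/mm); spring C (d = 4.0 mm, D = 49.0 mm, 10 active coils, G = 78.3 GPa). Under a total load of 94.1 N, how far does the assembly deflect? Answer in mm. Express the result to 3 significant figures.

k_A = Gd⁴/(8D³N_a) = (77.7×10³)(11.2⁴)/(8·129.0³·4) = 17.798 N/mm
k_C = Gd⁴/(8D³N_a) = (78.3×10³)(4.0⁴)/(8·49.0³·10) = 2.1297 N/mm
Springs A,B series: k_AB = 1/(1/17.798+1/17) = 8.695 N/mm; parallel with C: k_eq = 8.695+2.1297 = 10.825 N/mm
δ = F/k_eq = 94.1/10.825 = 8.6931 mm

8.69 mm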